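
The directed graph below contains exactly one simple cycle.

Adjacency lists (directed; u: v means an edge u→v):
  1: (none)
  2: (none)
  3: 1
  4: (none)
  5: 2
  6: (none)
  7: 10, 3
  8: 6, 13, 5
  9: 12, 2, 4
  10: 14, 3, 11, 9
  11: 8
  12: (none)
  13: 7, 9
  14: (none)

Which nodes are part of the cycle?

DFS with gray/black marking from 10:
10 gray
  14 gray
  14 black
  3 gray
    1 gray
    1 black
  3 black
  11 gray
    8 gray
      6 gray
      6 black
      13 gray
        7 gray
          7→10: 10 is gray → back edge
Back edge closes the cycle 10 → 11 → 8 → 13 → 7 → 10; its vertices are {7, 8, 10, 11, 13}.

7, 8, 10, 11, 13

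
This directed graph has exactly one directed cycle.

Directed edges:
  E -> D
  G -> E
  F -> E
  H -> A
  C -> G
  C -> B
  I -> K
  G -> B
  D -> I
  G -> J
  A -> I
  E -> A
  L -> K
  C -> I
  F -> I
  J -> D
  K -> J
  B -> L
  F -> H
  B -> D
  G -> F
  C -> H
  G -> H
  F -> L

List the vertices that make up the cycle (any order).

DFS with gray/black marking from J:
J gray
  D gray
    I gray
      K gray
        K→J: J is gray → back edge
Back edge closes the cycle J → D → I → K → J; its vertices are {D, I, J, K}.

D, I, J, K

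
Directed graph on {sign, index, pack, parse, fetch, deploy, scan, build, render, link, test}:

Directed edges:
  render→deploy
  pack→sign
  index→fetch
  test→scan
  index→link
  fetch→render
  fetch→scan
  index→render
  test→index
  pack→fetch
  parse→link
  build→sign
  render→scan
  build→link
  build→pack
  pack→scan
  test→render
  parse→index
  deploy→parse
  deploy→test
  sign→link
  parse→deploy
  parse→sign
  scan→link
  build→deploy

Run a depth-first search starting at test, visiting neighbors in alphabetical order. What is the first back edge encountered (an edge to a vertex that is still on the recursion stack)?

parse->deploy

DFS from test (visiting neighbors in alphabetical order); mark gray on enter, black on exit:
test gray
  index gray
    fetch gray
      render gray
        deploy gray
          parse gray
            parse→deploy: deploy is gray → back edge
First back edge: parse → deploy.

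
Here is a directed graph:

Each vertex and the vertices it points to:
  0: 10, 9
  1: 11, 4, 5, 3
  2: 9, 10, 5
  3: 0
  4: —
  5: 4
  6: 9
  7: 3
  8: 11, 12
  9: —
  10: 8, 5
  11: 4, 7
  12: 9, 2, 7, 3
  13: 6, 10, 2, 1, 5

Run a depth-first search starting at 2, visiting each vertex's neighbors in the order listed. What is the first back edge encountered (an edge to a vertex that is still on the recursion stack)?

0→10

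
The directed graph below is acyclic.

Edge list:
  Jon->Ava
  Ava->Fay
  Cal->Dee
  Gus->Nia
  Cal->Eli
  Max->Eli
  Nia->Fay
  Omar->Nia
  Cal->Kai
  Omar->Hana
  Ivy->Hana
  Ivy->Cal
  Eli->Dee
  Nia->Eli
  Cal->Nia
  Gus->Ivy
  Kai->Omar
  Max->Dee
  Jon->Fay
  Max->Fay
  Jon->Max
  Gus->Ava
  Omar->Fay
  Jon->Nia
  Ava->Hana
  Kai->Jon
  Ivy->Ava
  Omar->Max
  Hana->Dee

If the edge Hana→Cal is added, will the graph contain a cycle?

Adding Hana→Cal creates a cycle iff Cal can already reach Hana.
Path from Cal: Cal → Kai → Omar → Hana.
So Cal → … → Hana → Cal is a cycle.

Yes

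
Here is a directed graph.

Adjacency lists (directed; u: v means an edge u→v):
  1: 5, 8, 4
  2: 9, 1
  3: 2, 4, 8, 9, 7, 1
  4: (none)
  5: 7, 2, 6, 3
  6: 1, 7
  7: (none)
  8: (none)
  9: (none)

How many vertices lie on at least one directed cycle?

A vertex is on a directed cycle iff it belongs to a strongly connected component of size ≥ 2 (or has a self-loop).
The vertices on cycles are {1, 2, 3, 5, 6} — 5 in total.

5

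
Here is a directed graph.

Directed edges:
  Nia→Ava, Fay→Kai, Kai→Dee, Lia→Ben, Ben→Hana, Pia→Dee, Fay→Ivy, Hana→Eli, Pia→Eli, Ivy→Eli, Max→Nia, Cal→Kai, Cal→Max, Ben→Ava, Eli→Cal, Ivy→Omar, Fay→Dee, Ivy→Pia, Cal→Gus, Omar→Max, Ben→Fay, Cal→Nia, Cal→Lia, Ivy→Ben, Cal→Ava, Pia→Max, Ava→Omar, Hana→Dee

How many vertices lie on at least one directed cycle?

A vertex is on a directed cycle iff it belongs to a strongly connected component of size ≥ 2 (or has a self-loop).
The vertices on cycles are {Ava, Ben, Cal, Eli, Fay, Ivy, Lia, Max, Nia, Pia, Hana, Omar} — 12 in total.

12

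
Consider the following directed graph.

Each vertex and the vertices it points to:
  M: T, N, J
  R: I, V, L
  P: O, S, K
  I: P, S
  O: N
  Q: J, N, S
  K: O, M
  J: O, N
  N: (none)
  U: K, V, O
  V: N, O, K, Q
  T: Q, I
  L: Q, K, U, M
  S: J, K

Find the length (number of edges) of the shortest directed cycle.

5

For each vertex v, BFS finds the shortest path from v back to v.
The shortest such closed walk is M → T → I → P → K → M, length 5.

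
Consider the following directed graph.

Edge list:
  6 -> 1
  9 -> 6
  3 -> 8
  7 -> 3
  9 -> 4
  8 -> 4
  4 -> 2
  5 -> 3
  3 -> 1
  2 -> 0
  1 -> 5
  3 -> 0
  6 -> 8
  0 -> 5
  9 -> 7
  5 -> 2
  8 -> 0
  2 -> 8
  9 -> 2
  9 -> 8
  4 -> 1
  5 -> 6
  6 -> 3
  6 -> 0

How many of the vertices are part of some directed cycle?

8

A vertex is on a directed cycle iff it belongs to a strongly connected component of size ≥ 2 (or has a self-loop).
The vertices on cycles are {0, 1, 2, 3, 4, 5, 6, 8} — 8 in total.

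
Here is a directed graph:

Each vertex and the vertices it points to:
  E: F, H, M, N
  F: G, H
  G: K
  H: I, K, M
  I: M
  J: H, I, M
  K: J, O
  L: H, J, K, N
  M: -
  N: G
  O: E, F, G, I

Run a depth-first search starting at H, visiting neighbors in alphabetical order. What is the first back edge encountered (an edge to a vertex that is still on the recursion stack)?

J->H

DFS from H (visiting neighbors in alphabetical order); mark gray on enter, black on exit:
H gray
  I gray
    M gray
    M black
  I black
  K gray
    J gray
      J→H: H is gray → back edge
First back edge: J → H.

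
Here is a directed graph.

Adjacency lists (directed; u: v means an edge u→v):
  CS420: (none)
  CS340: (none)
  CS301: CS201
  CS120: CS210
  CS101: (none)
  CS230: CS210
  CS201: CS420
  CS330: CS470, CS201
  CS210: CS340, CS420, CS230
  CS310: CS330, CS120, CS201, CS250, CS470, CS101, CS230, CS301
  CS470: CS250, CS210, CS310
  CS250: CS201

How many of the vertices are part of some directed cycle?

A vertex is on a directed cycle iff it belongs to a strongly connected component of size ≥ 2 (or has a self-loop).
The vertices on cycles are {CS210, CS230, CS310, CS330, CS470} — 5 in total.

5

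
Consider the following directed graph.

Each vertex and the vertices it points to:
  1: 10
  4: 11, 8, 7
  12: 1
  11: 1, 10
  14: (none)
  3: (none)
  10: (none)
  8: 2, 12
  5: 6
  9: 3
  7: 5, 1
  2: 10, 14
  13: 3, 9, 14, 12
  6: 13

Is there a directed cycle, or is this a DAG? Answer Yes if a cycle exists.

No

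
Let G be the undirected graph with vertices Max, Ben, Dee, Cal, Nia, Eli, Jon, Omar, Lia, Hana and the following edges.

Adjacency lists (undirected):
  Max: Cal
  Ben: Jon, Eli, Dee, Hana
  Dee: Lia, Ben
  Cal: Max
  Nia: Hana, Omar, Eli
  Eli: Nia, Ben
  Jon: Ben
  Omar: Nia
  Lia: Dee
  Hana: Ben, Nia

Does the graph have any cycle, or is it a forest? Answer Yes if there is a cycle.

DFS, tracking each vertex's parent; an edge to a visited non-parent vertex closes a cycle.
Start from Jon:
visit Jon (parent –)
  visit Ben (parent Jon)
    Ben–Jon: parent, skip
    visit Eli (parent Ben)
      visit Nia (parent Eli)
        visit Hana (parent Nia)
          Hana–Ben: Ben visited and ≠ parent → cycle
Cycle: Ben – Eli – Nia – Hana – Ben.

Yes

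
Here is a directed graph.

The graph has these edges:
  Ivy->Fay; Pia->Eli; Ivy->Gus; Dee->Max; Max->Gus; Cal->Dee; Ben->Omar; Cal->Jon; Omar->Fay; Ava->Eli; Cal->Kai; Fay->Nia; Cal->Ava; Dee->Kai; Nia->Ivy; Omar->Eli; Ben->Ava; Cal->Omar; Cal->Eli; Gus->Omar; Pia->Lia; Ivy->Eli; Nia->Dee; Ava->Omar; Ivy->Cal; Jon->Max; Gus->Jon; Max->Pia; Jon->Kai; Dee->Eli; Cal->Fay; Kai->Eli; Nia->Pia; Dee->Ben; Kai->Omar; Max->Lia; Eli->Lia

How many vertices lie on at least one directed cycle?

A vertex is on a directed cycle iff it belongs to a strongly connected component of size ≥ 2 (or has a self-loop).
The vertices on cycles are {Ava, Ben, Cal, Dee, Fay, Gus, Ivy, Jon, Kai, Max, Nia, Omar} — 12 in total.

12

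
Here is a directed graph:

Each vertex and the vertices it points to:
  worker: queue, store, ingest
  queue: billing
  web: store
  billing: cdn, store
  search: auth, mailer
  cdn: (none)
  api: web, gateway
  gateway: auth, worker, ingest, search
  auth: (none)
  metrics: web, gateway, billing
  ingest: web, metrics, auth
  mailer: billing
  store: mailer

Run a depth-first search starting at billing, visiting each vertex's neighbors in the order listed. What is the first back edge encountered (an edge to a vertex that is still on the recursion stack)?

DFS from billing (visiting each vertex's neighbors in the order listed); mark gray on enter, black on exit:
billing gray
  cdn gray
  cdn black
  store gray
    mailer gray
      mailer→billing: billing is gray → back edge
First back edge: mailer → billing.

mailer→billing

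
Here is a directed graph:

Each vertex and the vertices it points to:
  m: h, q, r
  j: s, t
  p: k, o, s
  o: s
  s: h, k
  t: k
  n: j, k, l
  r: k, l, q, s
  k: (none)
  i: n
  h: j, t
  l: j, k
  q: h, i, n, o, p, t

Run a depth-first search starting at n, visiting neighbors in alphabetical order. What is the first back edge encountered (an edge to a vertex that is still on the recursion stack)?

DFS from n (visiting neighbors in alphabetical order); mark gray on enter, black on exit:
n gray
  j gray
    s gray
      h gray
        h→j: j is gray → back edge
First back edge: h → j.

h→j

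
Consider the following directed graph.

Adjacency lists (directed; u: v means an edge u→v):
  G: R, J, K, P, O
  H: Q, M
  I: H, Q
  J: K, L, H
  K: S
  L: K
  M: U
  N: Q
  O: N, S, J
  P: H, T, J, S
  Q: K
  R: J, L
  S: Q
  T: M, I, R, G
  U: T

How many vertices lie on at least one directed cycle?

A vertex is on a directed cycle iff it belongs to a strongly connected component of size ≥ 2 (or has a self-loop).
The vertices on cycles are {G, H, I, J, K, M, O, P, Q, R, S, T, U} — 13 in total.

13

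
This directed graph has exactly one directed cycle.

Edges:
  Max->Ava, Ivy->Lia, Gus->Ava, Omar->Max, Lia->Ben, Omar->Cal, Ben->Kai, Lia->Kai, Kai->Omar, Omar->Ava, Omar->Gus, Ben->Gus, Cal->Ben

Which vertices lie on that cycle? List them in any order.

Ben, Cal, Kai, Omar

DFS with gray/black marking from Ben:
Ben gray
  Kai gray
    Omar gray
      Gus gray
        Ava gray
        Ava black
      Gus black
      Omar→Ava: Ava black — skip
      Cal gray
        Cal→Ben: Ben is gray → back edge
Back edge closes the cycle Ben → Kai → Omar → Cal → Ben; its vertices are {Ben, Cal, Kai, Omar}.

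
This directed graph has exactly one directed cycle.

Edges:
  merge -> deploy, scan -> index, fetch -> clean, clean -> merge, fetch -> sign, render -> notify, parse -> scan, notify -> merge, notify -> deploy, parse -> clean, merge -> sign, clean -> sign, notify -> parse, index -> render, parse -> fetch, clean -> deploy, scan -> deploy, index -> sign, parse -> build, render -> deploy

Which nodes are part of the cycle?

DFS with gray/black marking from notify:
notify gray
  deploy gray
  deploy black
  merge gray
    merge→deploy: deploy black — skip
    sign gray
    sign black
  merge black
  parse gray
    fetch gray
      clean gray
        clean→merge: merge black — skip
        clean→sign: sign black — skip
        clean→deploy: deploy black — skip
      clean black
      fetch→sign: sign black — skip
    fetch black
    parse→clean: clean black — skip
    scan gray
      index gray
        render gray
          render→notify: notify is gray → back edge
Back edge closes the cycle notify → parse → scan → index → render → notify; its vertices are {scan, index, parse, notify, render}.

scan, index, parse, notify, render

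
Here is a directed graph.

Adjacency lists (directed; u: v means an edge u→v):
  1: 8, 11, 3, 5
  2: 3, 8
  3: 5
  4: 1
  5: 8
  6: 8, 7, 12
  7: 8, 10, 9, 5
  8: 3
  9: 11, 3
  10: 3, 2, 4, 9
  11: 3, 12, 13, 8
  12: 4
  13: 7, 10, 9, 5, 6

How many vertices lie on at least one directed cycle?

A vertex is on a directed cycle iff it belongs to a strongly connected component of size ≥ 2 (or has a self-loop).
The vertices on cycles are {1, 3, 4, 5, 6, 7, 8, 9, 10, 11, 12, 13} — 12 in total.

12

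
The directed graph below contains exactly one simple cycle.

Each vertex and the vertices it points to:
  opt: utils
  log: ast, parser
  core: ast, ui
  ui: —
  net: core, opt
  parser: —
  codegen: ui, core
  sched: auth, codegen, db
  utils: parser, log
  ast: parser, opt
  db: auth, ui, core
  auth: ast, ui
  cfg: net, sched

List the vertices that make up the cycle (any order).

ast, log, opt, utils

DFS with gray/black marking from opt:
opt gray
  utils gray
    parser gray
    parser black
    log gray
      ast gray
        ast→parser: parser black — skip
        ast→opt: opt is gray → back edge
Back edge closes the cycle opt → utils → log → ast → opt; its vertices are {ast, log, opt, utils}.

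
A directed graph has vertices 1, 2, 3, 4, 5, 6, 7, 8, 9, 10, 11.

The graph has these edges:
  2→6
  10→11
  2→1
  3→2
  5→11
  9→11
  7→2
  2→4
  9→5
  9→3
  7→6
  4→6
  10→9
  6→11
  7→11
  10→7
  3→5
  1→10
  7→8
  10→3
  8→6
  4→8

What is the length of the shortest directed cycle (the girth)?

For each vertex v, BFS finds the shortest path from v back to v.
The shortest such closed walk is 10 → 7 → 2 → 1 → 10, length 4.

4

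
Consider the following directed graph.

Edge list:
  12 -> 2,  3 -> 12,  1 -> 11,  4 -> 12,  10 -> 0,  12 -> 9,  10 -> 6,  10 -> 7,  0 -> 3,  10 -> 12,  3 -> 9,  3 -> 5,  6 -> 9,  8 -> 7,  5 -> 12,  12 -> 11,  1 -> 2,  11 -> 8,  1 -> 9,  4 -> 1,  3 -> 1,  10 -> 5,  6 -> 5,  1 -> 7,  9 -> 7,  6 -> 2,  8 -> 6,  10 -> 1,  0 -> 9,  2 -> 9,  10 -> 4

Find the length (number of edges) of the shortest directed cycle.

For each vertex v, BFS finds the shortest path from v back to v.
The shortest such closed walk is 6 → 5 → 12 → 11 → 8 → 6, length 5.

5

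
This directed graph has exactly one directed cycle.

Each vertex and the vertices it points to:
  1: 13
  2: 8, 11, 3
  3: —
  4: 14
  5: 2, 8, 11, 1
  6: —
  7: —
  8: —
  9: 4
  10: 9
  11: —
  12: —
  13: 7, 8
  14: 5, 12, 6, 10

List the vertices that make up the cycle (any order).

4, 9, 10, 14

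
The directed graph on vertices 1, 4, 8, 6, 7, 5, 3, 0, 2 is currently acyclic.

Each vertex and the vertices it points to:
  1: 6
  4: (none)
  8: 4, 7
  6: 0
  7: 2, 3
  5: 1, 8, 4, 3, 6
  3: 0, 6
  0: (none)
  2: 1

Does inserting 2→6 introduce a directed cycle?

Adding 2→6 creates a cycle iff 6 can already reach 2.
Explore from 6: no path reaches 2. The graph stays acyclic.

No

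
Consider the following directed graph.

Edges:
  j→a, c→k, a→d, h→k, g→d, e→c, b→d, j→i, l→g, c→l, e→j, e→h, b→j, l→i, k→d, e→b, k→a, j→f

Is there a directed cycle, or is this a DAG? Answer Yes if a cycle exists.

No

DFS with white/gray/black marking, starting from b:
b gray
  d gray
  d black
  j gray
    i gray
    i black
    f gray
    f black
    a gray
      a→d: d black — skip
    a black
  j black
b black
c gray
  l gray
    g gray
      g→d: d black — skip
    g black
    l→i: i black — skip
  l black
  k gray
    k→a: a black — skip
    k→d: d black — skip
  k black
c black
e gray
  h gray
    h→k: k black — skip
  h black
  e→b: b black — skip
  e→c: c black — skip
  e→j: j black — skip
e black
Every edge goes to a white or black vertex — no back edge, so the graph is acyclic.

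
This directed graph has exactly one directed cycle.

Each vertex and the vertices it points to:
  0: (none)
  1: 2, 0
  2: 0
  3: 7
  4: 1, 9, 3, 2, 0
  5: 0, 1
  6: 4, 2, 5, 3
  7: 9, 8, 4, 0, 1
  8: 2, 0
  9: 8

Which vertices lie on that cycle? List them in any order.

DFS with gray/black marking from 4:
4 gray
  1 gray
    2 gray
      0 gray
      0 black
    2 black
    1→0: 0 black — skip
  1 black
  9 gray
    8 gray
      8→2: 2 black — skip
      8→0: 0 black — skip
    8 black
  9 black
  3 gray
    7 gray
      7→9: 9 black — skip
      7→8: 8 black — skip
      7→4: 4 is gray → back edge
Back edge closes the cycle 4 → 3 → 7 → 4; its vertices are {3, 4, 7}.

3, 4, 7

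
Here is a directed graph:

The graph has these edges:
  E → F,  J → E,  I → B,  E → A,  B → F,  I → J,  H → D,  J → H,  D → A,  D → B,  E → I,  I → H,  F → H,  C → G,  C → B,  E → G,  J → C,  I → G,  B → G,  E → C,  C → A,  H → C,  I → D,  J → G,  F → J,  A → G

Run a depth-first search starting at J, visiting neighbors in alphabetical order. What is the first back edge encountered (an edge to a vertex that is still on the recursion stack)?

DFS from J (visiting neighbors in alphabetical order); mark gray on enter, black on exit:
J gray
  C gray
    A gray
      G gray
      G black
    A black
    B gray
      F gray
        H gray
          H→C: C is gray → back edge
First back edge: H → C.

H→C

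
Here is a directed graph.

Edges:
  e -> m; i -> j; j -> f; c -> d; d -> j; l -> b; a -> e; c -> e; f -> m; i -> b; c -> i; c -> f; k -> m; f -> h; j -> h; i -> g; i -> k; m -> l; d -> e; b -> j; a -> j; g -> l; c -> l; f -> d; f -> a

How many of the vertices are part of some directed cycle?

8

A vertex is on a directed cycle iff it belongs to a strongly connected component of size ≥ 2 (or has a self-loop).
The vertices on cycles are {a, b, d, e, f, j, l, m} — 8 in total.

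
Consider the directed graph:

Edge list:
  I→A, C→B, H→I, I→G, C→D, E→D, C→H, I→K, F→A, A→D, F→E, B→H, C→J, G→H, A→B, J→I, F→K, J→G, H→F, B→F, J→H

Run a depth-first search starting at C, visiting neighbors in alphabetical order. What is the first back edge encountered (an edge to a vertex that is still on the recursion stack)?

A->B

DFS from C (visiting neighbors in alphabetical order); mark gray on enter, black on exit:
C gray
  B gray
    F gray
      A gray
        A→B: B is gray → back edge
First back edge: A → B.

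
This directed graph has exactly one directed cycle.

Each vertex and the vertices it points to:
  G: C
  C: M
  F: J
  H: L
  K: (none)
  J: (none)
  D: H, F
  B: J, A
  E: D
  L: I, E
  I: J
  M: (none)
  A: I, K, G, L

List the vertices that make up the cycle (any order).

DFS with gray/black marking from L:
L gray
  I gray
    J gray
    J black
  I black
  E gray
    D gray
      H gray
        H→L: L is gray → back edge
Back edge closes the cycle L → E → D → H → L; its vertices are {D, E, H, L}.

D, E, H, L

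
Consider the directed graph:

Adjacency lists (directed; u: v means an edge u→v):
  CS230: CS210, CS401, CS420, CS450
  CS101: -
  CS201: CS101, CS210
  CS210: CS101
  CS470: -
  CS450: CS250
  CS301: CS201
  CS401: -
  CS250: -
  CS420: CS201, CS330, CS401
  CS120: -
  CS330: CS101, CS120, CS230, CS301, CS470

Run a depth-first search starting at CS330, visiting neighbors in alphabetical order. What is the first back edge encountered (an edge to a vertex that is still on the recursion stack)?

CS420→CS330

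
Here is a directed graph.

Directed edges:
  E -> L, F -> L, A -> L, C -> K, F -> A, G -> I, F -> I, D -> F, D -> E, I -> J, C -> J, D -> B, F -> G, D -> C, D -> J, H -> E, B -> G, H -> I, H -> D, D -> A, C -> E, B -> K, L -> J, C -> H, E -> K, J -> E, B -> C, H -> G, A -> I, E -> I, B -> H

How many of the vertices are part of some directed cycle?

8

A vertex is on a directed cycle iff it belongs to a strongly connected component of size ≥ 2 (or has a self-loop).
The vertices on cycles are {B, C, D, E, H, I, J, L} — 8 in total.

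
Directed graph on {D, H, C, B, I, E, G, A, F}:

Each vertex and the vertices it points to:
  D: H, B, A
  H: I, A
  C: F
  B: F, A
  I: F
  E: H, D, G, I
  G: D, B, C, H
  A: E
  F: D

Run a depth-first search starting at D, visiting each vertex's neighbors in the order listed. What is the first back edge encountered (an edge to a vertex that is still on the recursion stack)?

F->D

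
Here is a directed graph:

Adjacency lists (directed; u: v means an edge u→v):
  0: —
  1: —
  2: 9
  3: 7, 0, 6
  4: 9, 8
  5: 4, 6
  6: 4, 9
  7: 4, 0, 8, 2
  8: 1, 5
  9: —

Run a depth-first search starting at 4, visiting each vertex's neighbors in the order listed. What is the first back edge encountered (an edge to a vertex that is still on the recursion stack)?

5->4

DFS from 4 (visiting each vertex's neighbors in the order listed); mark gray on enter, black on exit:
4 gray
  9 gray
  9 black
  8 gray
    1 gray
    1 black
    5 gray
      5→4: 4 is gray → back edge
First back edge: 5 → 4.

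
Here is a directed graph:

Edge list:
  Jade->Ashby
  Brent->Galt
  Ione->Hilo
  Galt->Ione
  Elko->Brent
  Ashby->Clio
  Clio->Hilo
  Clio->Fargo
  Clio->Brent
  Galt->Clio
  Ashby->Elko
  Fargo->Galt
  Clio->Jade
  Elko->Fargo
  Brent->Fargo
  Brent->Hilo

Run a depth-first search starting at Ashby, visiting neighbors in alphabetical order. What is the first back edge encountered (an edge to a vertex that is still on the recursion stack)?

Galt→Clio

DFS from Ashby (visiting neighbors in alphabetical order); mark gray on enter, black on exit:
Ashby gray
  Clio gray
    Brent gray
      Fargo gray
        Galt gray
          Galt→Clio: Clio is gray → back edge
First back edge: Galt → Clio.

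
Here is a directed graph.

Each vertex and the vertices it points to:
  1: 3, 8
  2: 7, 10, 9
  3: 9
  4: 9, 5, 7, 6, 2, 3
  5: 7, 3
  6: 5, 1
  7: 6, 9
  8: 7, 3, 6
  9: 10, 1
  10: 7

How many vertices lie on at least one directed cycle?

A vertex is on a directed cycle iff it belongs to a strongly connected component of size ≥ 2 (or has a self-loop).
The vertices on cycles are {1, 3, 5, 6, 7, 8, 9, 10} — 8 in total.

8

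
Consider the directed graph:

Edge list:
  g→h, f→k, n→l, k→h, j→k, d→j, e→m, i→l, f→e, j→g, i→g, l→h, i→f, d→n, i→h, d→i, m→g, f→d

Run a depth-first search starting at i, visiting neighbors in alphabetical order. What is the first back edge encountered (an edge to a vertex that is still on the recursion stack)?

d→i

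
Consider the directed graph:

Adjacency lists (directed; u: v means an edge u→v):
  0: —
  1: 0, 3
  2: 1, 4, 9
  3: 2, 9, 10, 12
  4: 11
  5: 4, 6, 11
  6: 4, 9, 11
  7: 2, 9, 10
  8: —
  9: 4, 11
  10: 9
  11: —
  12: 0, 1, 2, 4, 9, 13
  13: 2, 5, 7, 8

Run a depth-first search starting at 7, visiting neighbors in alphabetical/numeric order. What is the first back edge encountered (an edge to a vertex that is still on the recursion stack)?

DFS from 7 (visiting neighbors in alphabetical/numeric order); mark gray on enter, black on exit:
7 gray
  2 gray
    1 gray
      0 gray
      0 black
      3 gray
        3→2: 2 is gray → back edge
First back edge: 3 → 2.

3→2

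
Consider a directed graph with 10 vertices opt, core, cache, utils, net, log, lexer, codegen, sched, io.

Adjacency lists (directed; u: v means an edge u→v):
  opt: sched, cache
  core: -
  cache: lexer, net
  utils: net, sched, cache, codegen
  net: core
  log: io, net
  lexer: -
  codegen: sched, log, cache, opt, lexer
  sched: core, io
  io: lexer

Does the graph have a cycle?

DFS with white/gray/black marking, starting from utils:
utils gray
  net gray
    core gray
    core black
  net black
  sched gray
    sched→core: core black — skip
    io gray
      lexer gray
      lexer black
    io black
  sched black
  cache gray
    cache→lexer: lexer black — skip
    cache→net: net black — skip
  cache black
  codegen gray
    codegen→sched: sched black — skip
    log gray
      log→io: io black — skip
      log→net: net black — skip
    log black
    codegen→cache: cache black — skip
    opt gray
      opt→sched: sched black — skip
      opt→cache: cache black — skip
    opt black
    codegen→lexer: lexer black — skip
  codegen black
utils black
Every edge goes to a white or black vertex — no back edge, so the graph is acyclic.

No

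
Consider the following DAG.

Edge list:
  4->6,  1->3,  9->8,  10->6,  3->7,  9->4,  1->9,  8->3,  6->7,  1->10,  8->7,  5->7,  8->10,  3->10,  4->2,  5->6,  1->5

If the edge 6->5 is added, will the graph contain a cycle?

Yes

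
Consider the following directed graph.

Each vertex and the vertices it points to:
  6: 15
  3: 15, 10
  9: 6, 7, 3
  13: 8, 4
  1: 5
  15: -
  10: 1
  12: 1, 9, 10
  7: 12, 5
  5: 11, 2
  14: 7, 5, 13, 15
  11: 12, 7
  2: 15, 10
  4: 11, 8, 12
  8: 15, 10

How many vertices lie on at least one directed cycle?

9

A vertex is on a directed cycle iff it belongs to a strongly connected component of size ≥ 2 (or has a self-loop).
The vertices on cycles are {1, 2, 3, 5, 7, 9, 10, 11, 12} — 9 in total.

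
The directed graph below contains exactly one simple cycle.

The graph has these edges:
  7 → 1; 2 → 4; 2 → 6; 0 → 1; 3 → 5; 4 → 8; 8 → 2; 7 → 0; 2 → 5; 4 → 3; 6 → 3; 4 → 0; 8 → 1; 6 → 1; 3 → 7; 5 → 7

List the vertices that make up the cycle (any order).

2, 4, 8

DFS with gray/black marking from 8:
8 gray
  2 gray
    5 gray
      7 gray
        0 gray
          1 gray
          1 black
        0 black
        7→1: 1 black — skip
      7 black
    5 black
    4 gray
      4→8: 8 is gray → back edge
Back edge closes the cycle 8 → 2 → 4 → 8; its vertices are {2, 4, 8}.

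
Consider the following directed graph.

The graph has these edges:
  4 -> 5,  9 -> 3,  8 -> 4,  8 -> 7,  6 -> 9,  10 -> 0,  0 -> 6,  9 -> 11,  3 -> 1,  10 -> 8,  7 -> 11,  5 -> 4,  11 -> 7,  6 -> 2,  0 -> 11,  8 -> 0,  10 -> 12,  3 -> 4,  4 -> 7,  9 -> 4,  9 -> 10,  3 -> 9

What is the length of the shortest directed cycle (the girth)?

For each vertex v, BFS finds the shortest path from v back to v.
The shortest such closed walk is 9 → 3 → 9, length 2.

2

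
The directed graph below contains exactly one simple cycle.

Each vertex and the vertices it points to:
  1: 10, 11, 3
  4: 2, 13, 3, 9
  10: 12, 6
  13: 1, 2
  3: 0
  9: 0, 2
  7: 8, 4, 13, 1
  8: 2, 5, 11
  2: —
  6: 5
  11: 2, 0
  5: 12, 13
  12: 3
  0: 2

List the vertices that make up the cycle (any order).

1, 5, 6, 10, 13

DFS with gray/black marking from 1:
1 gray
  10 gray
    12 gray
      3 gray
        0 gray
          2 gray
          2 black
        0 black
      3 black
    12 black
    6 gray
      5 gray
        5→12: 12 black — skip
        13 gray
          13→1: 1 is gray → back edge
Back edge closes the cycle 1 → 10 → 6 → 5 → 13 → 1; its vertices are {1, 5, 6, 10, 13}.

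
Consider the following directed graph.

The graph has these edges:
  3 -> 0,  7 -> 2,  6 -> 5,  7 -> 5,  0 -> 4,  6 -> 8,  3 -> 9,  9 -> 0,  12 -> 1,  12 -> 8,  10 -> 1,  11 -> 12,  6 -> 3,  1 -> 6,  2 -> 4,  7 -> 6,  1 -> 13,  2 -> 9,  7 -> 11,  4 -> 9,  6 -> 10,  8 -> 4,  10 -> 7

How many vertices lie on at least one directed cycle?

9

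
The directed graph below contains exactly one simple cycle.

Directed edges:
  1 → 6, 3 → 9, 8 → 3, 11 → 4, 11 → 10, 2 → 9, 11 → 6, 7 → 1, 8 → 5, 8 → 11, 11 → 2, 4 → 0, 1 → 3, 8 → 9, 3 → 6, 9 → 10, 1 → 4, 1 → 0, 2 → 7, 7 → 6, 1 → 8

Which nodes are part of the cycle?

1, 2, 7, 8, 11

DFS with gray/black marking from 2:
2 gray
  7 gray
    6 gray
    6 black
    1 gray
      0 gray
      0 black
      3 gray
        9 gray
          10 gray
          10 black
        9 black
        3→6: 6 black — skip
      3 black
      8 gray
        8→3: 3 black — skip
        8→9: 9 black — skip
        5 gray
        5 black
        11 gray
          11→2: 2 is gray → back edge
Back edge closes the cycle 2 → 7 → 1 → 8 → 11 → 2; its vertices are {1, 2, 7, 8, 11}.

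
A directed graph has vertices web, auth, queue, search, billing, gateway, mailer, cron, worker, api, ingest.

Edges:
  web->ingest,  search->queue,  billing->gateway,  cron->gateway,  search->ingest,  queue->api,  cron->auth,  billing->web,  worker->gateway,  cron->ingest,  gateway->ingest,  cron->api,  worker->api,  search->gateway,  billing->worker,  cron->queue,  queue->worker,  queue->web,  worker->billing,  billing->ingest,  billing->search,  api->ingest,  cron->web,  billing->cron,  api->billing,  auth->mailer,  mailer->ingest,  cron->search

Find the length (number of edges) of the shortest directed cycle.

For each vertex v, BFS finds the shortest path from v back to v.
The shortest such closed walk is worker → billing → worker, length 2.

2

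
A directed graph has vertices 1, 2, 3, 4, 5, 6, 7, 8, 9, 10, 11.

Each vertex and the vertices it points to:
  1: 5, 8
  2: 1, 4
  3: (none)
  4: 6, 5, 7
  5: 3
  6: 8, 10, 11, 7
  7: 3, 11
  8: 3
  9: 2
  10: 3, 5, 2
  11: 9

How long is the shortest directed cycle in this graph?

4

For each vertex v, BFS finds the shortest path from v back to v.
The shortest such closed walk is 2 → 4 → 6 → 10 → 2, length 4.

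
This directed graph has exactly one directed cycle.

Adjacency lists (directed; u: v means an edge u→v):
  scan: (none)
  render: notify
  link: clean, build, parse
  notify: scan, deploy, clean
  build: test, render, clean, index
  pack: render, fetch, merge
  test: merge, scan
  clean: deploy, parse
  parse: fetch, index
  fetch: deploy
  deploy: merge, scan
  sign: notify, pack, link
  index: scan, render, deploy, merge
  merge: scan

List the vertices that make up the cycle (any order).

clean, index, parse, notify, render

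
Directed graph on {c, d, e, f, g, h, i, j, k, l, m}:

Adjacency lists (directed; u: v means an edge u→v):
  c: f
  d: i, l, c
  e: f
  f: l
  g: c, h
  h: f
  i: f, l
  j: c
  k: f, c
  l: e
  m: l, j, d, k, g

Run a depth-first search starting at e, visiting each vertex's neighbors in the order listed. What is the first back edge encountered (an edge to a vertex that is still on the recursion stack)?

l→e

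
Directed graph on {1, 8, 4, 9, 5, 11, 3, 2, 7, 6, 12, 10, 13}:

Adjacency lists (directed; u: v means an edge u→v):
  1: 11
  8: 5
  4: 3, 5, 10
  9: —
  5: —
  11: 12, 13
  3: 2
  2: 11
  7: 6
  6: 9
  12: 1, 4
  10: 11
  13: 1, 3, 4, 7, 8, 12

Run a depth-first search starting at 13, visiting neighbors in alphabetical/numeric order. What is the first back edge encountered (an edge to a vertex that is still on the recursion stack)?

12->1

DFS from 13 (visiting neighbors in alphabetical/numeric order); mark gray on enter, black on exit:
13 gray
  1 gray
    11 gray
      12 gray
        12→1: 1 is gray → back edge
First back edge: 12 → 1.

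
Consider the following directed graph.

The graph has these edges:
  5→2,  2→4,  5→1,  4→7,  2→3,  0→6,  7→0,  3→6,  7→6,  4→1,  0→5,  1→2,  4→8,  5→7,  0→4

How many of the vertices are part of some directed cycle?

A vertex is on a directed cycle iff it belongs to a strongly connected component of size ≥ 2 (or has a self-loop).
The vertices on cycles are {0, 1, 2, 4, 5, 7} — 6 in total.

6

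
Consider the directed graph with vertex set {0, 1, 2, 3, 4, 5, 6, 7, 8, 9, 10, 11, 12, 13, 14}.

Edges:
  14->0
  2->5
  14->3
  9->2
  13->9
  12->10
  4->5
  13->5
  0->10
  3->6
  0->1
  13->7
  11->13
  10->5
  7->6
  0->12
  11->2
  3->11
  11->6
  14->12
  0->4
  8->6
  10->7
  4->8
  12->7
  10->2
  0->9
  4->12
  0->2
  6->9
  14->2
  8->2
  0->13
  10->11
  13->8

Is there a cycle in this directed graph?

No

DFS with white/gray/black marking, starting from 1:
1 gray
1 black
0 gray
  10 gray
    5 gray
    5 black
    11 gray
      13 gray
        13→5: 5 black — skip
        7 gray
          6 gray
            9 gray
              2 gray
                2→5: 5 black — skip
              2 black
            9 black
          6 black
        7 black
        8 gray
          8→6: 6 black — skip
          8→2: 2 black — skip
        8 black
        13→9: 9 black — skip
      13 black
      11→6: 6 black — skip
      11→2: 2 black — skip
    11 black
    10→7: 7 black — skip
    10→2: 2 black — skip
  10 black
  0→2: 2 black — skip
  0→13: 13 black — skip
  12 gray
    12→10: 10 black — skip
    12→7: 7 black — skip
  12 black
  4 gray
    4→5: 5 black — skip
    4→8: 8 black — skip
    4→12: 12 black — skip
  4 black
  0→1: 1 black — skip
  0→9: 9 black — skip
0 black
3 gray
  3→11: 11 black — skip
  3→6: 6 black — skip
3 black
14 gray
  14→0: 0 black — skip
  14→2: 2 black — skip
  14→3: 3 black — skip
  14→12: 12 black — skip
14 black
Every edge goes to a white or black vertex — no back edge, so the graph is acyclic.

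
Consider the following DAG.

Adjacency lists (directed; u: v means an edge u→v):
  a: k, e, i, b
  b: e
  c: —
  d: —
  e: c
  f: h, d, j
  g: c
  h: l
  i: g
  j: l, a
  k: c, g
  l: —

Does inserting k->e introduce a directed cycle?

Adding k→e creates a cycle iff e can already reach k.
Explore from e: no path reaches k. The graph stays acyclic.

No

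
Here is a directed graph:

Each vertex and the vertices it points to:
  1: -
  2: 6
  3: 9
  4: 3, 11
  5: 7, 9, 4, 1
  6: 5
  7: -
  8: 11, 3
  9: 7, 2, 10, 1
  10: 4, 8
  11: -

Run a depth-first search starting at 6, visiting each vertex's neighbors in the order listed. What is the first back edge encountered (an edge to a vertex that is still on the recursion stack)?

DFS from 6 (visiting each vertex's neighbors in the order listed); mark gray on enter, black on exit:
6 gray
  5 gray
    7 gray
    7 black
    9 gray
      9→7: 7 black — skip
      2 gray
        2→6: 6 is gray → back edge
First back edge: 2 → 6.

2->6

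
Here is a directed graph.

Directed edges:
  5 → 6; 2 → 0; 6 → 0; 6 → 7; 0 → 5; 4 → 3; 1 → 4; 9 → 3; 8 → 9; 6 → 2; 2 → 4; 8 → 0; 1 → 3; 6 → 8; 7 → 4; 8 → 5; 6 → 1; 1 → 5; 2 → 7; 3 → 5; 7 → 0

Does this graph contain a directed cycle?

Yes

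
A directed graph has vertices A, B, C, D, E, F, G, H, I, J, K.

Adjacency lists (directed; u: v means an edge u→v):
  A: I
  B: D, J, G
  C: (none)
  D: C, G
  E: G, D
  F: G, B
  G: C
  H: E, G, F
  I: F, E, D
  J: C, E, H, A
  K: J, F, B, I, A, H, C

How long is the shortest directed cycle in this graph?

For each vertex v, BFS finds the shortest path from v back to v.
The shortest such closed walk is J → H → F → B → J, length 4.

4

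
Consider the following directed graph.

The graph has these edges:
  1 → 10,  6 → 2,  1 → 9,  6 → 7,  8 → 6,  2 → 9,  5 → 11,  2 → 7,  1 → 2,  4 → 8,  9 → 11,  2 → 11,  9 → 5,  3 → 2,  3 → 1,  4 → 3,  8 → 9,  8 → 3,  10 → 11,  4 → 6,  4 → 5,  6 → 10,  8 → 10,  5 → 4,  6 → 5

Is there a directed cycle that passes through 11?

11 lies on a cycle iff there is a path from 11 back to itself.
Exploring from 11, it never reaches itself; equivalently, its strongly connected component is a singleton.

No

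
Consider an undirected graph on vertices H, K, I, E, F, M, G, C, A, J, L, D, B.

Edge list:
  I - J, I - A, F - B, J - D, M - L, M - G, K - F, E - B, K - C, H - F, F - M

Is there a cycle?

No

DFS, tracking each vertex's parent; an edge to a visited non-parent vertex closes a cycle.
Start from J:
visit J (parent –)
  visit I (parent J)
    I–J: parent, skip
    visit A (parent I)
      A–I: parent, skip
  visit D (parent J)
    D–J: parent, skip
visit H (parent –)
  visit F (parent H)
    visit B (parent F)
      B–F: parent, skip
      visit E (parent B)
        E–B: parent, skip
    visit M (parent F)
      M–F: parent, skip
      visit G (parent M)
        G–M: parent, skip
      visit L (parent M)
        L–M: parent, skip
    F–H: parent, skip
    visit K (parent F)
      visit C (parent K)
        C–K: parent, skip
      K–F: parent, skip
No non-parent visited neighbor found — the graph is a forest.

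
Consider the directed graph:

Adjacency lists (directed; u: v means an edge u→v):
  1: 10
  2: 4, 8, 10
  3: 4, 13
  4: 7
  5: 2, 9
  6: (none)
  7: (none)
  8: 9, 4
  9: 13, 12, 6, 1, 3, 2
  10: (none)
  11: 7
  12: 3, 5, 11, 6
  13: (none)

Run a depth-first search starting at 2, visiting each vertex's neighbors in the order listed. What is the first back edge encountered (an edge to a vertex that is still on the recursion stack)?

DFS from 2 (visiting each vertex's neighbors in the order listed); mark gray on enter, black on exit:
2 gray
  4 gray
    7 gray
    7 black
  4 black
  8 gray
    9 gray
      13 gray
      13 black
      12 gray
        3 gray
          3→4: 4 black — skip
          3→13: 13 black — skip
        3 black
        5 gray
          5→2: 2 is gray → back edge
First back edge: 5 → 2.

5→2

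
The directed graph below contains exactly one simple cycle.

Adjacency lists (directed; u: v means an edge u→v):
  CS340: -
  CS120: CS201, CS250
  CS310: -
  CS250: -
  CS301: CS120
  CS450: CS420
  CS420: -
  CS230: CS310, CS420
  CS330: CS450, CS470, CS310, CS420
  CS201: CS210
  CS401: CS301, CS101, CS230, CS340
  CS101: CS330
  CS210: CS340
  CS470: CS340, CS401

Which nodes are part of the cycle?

DFS with gray/black marking from CS401:
CS401 gray
  CS301 gray
    CS120 gray
      CS201 gray
        CS210 gray
          CS340 gray
          CS340 black
        CS210 black
      CS201 black
      CS250 gray
      CS250 black
    CS120 black
  CS301 black
  CS101 gray
    CS330 gray
      CS450 gray
        CS420 gray
        CS420 black
      CS450 black
      CS470 gray
        CS470→CS340: CS340 black — skip
        CS470→CS401: CS401 is gray → back edge
Back edge closes the cycle CS401 → CS101 → CS330 → CS470 → CS401; its vertices are {CS101, CS330, CS401, CS470}.

CS101, CS330, CS401, CS470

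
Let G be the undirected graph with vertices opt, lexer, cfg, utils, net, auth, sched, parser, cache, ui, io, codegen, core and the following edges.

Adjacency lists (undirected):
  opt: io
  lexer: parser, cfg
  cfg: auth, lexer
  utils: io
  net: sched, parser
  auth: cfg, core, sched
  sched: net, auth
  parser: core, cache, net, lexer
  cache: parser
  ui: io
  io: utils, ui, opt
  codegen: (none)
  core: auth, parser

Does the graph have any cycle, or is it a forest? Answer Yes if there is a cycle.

Yes

DFS, tracking each vertex's parent; an edge to a visited non-parent vertex closes a cycle.
Start from cfg:
visit cfg (parent –)
  visit auth (parent cfg)
    auth–cfg: parent, skip
    visit core (parent auth)
      core–auth: parent, skip
      visit parser (parent core)
        parser–core: parent, skip
        visit cache (parent parser)
          cache–parser: parent, skip
        visit net (parent parser)
          visit sched (parent net)
            sched–net: parent, skip
            sched–auth: auth visited and ≠ parent → cycle
Cycle: auth – core – parser – net – sched – auth.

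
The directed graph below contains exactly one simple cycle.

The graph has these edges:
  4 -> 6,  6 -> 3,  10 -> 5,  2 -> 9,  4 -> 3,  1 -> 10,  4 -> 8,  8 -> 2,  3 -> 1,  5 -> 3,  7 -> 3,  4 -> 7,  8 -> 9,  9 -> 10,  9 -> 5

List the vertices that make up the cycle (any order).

DFS with gray/black marking from 3:
3 gray
  1 gray
    10 gray
      5 gray
        5→3: 3 is gray → back edge
Back edge closes the cycle 3 → 1 → 10 → 5 → 3; its vertices are {1, 3, 5, 10}.

1, 3, 5, 10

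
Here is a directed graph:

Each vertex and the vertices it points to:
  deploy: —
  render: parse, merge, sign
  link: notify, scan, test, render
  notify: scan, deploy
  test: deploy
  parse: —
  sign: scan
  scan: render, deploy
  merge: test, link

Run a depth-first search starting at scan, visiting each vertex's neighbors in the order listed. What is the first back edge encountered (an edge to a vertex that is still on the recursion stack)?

notify→scan

DFS from scan (visiting each vertex's neighbors in the order listed); mark gray on enter, black on exit:
scan gray
  render gray
    parse gray
    parse black
    merge gray
      test gray
        deploy gray
        deploy black
      test black
      link gray
        notify gray
          notify→scan: scan is gray → back edge
First back edge: notify → scan.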